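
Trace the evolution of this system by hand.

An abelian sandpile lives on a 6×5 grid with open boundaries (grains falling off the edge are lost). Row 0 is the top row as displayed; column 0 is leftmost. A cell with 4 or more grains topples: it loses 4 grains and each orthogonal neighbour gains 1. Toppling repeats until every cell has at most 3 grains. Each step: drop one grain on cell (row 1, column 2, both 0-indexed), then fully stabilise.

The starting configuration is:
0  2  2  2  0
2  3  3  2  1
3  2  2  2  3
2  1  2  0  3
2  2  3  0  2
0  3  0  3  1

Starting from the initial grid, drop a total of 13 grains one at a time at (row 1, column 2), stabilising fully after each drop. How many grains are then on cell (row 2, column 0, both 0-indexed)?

t=0: 0  2  2  2  0
2  3  3  2  1
3  2  2  2  3
2  1  2  0  3
2  2  3  0  2
0  3  0  3  1
t=1: 0  3  3  2  0
3  0  1  3  1
3  3  3  2  3
2  1  2  0  3
2  2  3  0  2
0  3  0  3  1
t=2: 0  3  3  2  0
3  0  2  3  1
3  3  3  2  3
2  1  2  0  3
2  2  3  0  2
0  3  0  3  1
t=3: 0  3  3  2  0
3  0  3  3  1
3  3  3  2  3
2  1  2  0  3
2  2  3  0  2
0  3  0  3  1
t=4: 2  1  3  0  1
1  1  0  3  3
1  2  3  1  1
3  2  3  2  0
2  2  3  0  3
0  3  0  3  1
t=5: 2  1  3  0  1
1  1  1  3  3
1  2  3  1  1
3  2  3  2  0
2  2  3  0  3
0  3  0  3  1
t=6: 2  1  3  0  1
1  1  2  3  3
1  2  3  1  1
3  2  3  2  0
2  2  3  0  3
0  3  0  3  1
t=7: 2  1  3  0  1
1  1  3  3  3
1  2  3  1  1
3  2  3  2  0
2  2  3  0  3
0  3  0  3  1
t=8: 2  2  0  2  2
1  2  3  1  0
1  3  1  3  2
3  3  1  3  0
2  3  0  1  3
0  3  1  3  1
t=9: 2  2  1  2  2
1  3  0  2  0
1  3  2  3  2
3  3  1  3  0
2  3  0  1  3
0  3  1  3  1
t=10: 2  2  1  2  2
1  3  1  2  0
1  3  2  3  2
3  3  1  3  0
2  3  0  1  3
0  3  1  3  1
t=11: 2  2  1  2  2
1  3  2  2  0
1  3  2  3  2
3  3  1  3  0
2  3  0  1  3
0  3  1  3  1
t=12: 2  2  1  2  2
1  3  3  2  0
1  3  2  3  2
3  3  1  3  0
2  3  0  1  3
0  3  1  3  1
t=13: 2  3  2  3  2
2  1  3  0  1
3  2  2  2  3
1  3  0  1  1
0  2  2  2  3
2  0  2  3  1

3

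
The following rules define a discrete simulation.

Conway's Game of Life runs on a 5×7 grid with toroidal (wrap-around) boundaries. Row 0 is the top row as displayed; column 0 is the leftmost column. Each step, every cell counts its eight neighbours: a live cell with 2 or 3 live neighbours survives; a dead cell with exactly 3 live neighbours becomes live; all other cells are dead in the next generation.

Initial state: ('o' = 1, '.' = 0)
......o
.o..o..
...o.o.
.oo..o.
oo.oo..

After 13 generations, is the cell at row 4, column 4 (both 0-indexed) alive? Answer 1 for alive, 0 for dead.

1

0) ......o
.o..o..
...o.o.
.oo..o.
oo.oo..
1) .ooooo.
....oo.
.o.o.o.
oo...oo
oo.oooo
2) .o.....
.o....o
.oo....
...o...
.......
3) o......
.o.....
ooo....
..o....
.......
4) .......
..o....
o.o....
..o....
.......
5) .......
.o.....
..oo...
.o.....
.......
6) .......
..o....
.oo....
..o....
.......
7) .......
.oo....
.ooo...
.oo....
.......
8) .......
.o.o...
o..o...
.o.o...
.......
9) .......
..o....
oo.oo..
..o....
.......
10) .......
.ooo...
.o.o...
.ooo...
.......
11) ..o....
.o.o...
o...o..
.o.o...
..o....
12) .ooo...
.ooo...
oo.oo..
.ooo...
.ooo...
13) o...o..
.......
o...o..
.......
o...o..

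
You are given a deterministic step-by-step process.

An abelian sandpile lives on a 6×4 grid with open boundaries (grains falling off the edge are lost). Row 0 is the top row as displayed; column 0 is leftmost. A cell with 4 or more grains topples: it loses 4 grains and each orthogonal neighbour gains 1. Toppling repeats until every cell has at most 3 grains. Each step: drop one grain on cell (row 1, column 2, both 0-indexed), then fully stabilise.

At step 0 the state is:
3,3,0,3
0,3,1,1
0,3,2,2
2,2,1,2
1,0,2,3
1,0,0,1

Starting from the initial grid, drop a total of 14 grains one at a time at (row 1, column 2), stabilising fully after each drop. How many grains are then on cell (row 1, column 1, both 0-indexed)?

2

gen 0: 3,3,0,3
0,3,1,1
0,3,2,2
2,2,1,2
1,0,2,3
1,0,0,1
gen 1: 3,3,0,3
0,3,2,1
0,3,2,2
2,2,1,2
1,0,2,3
1,0,0,1
gen 2: 3,3,0,3
0,3,3,1
0,3,2,2
2,2,1,2
1,0,2,3
1,0,0,1
gen 3: 0,1,2,3
2,2,2,2
1,1,0,3
2,3,2,2
1,0,2,3
1,0,0,1
gen 4: 0,1,2,3
2,2,3,2
1,1,0,3
2,3,2,2
1,0,2,3
1,0,0,1
gen 5: 0,1,3,3
2,3,0,3
1,1,1,3
2,3,2,2
1,0,2,3
1,0,0,1
gen 6: 0,1,3,3
2,3,1,3
1,1,1,3
2,3,2,2
1,0,2,3
1,0,0,1
gen 7: 0,1,3,3
2,3,2,3
1,1,1,3
2,3,2,2
1,0,2,3
1,0,0,1
gen 8: 0,1,3,3
2,3,3,3
1,1,1,3
2,3,2,2
1,0,2,3
1,0,0,1
gen 9: 0,3,1,1
3,0,3,2
1,2,3,0
2,3,2,3
1,0,2,3
1,0,0,1
gen 10: 0,3,2,1
3,1,1,3
1,3,0,1
2,3,3,3
1,0,2,3
1,0,0,1
gen 11: 0,3,2,1
3,1,2,3
1,3,0,1
2,3,3,3
1,0,2,3
1,0,0,1
gen 12: 0,3,2,1
3,1,3,3
1,3,0,1
2,3,3,3
1,0,2,3
1,0,0,1
gen 13: 0,3,3,2
3,2,1,0
1,3,1,2
2,3,3,3
1,0,2,3
1,0,0,1
gen 14: 0,3,3,2
3,2,2,0
1,3,1,2
2,3,3,3
1,0,2,3
1,0,0,1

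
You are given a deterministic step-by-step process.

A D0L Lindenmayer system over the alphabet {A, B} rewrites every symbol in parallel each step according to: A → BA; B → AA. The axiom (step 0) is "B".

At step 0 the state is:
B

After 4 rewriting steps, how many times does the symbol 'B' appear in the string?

6

step 0: B
step 1: AA
step 2: BABA
step 3: AABAAABA
step 4: BABAAABABABAAABA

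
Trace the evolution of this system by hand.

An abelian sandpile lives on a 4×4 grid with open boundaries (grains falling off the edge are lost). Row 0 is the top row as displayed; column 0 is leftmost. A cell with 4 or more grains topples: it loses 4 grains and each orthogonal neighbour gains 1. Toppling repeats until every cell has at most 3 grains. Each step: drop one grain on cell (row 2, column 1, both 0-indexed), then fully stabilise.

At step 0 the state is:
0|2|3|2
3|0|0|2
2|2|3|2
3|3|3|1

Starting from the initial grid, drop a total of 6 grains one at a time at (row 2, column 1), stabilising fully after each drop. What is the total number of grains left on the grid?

k=0  0|2|3|2
3|0|0|2
2|2|3|2
3|3|3|1
k=1  0|2|3|2
3|0|0|2
2|3|3|2
3|3|3|1
k=2  1|2|3|2
0|2|1|2
1|3|1|3
1|2|1|2
k=3  1|2|3|2
0|3|1|2
2|0|2|3
1|3|1|2
k=4  1|2|3|2
0|3|1|2
2|1|2|3
1|3|1|2
k=5  1|2|3|2
0|3|1|2
2|2|2|3
1|3|1|2
k=6  1|2|3|2
0|3|1|2
2|3|2|3
1|3|1|2

31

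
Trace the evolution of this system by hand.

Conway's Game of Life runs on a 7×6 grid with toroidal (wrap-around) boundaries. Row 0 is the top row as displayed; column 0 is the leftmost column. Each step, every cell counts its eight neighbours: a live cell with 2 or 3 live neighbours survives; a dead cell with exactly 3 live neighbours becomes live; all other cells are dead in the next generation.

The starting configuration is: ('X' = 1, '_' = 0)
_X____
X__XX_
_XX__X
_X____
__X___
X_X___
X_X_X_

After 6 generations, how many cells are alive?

20

t=0: _X____
X__XX_
_XX__X
_X____
__X___
X_X___
X_X_X_
t=1: XXX_X_
X__XXX
_XXXXX
XX____
__X___
__X__X
X_XX_X
t=2: ______
______
______
X___XX
X_X___
X_X_XX
______
t=3: ______
______
_____X
XX___X
______
X__X_X
_____X
t=4: ______
______
_____X
X____X
_X__X_
X___XX
X___XX
t=5: _____X
______
X____X
X___XX
_X__X_
_X_X__
X___X_
t=6: _____X
X____X
X___X_
_X__X_
_XXXX_
XXXXXX
X___XX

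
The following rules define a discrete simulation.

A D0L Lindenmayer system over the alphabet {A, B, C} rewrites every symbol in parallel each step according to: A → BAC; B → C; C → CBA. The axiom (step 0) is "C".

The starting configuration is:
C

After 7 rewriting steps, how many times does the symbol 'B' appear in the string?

169

0) C
1) CBA
2) CBACBAC
3) CBACBACCBACBACCBA
4) CBACBACCBACBACCBACBACBACCBACBACCBACBACBAC
5) CBACBACCBACBACCBACBACBACCBACBACCBACBACBACCBACBACCBACBACCBACBACBACCBACBACCBACBACBACCBACBACCBACBACCBA
6) CBACBACCBACBACCBACBACBACCBACBACCBACBACBACCBACBACCBACBACCBA…CBACBACCBACBACCBACBACBACCBACBACCBACBACBACCBACBACCBACBACBAC  (len 239)
7) CBACBACCBACBACCBACBACBACCBACBACCBACBACBACCBACBACCBACBACCBA…CBACBACCBACBACCBACBACBACCBACBACCBACBACBACCBACBACCBACBACCBA  (len 577)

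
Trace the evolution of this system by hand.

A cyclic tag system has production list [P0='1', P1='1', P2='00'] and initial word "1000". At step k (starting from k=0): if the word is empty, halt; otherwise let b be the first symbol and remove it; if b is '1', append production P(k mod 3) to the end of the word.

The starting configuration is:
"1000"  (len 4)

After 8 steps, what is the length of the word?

0

t=0: "1000"  (len 4)
t=1: "0001"  (len 4)
t=2: "001"  (len 3)
t=3: "01"  (len 2)
t=4: "1"  (len 1)
t=5: "1"  (len 1)
t=6: "00"  (len 2)
t=7: "0"  (len 1)
t=8: (halted — word empty)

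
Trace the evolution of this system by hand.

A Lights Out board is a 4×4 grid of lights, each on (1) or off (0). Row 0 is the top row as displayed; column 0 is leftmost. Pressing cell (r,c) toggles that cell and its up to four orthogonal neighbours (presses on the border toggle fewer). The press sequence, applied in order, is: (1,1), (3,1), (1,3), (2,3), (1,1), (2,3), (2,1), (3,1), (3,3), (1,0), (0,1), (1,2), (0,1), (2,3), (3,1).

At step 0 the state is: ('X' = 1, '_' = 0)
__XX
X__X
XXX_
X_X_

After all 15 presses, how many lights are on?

6

t=0: __XX
X__X
XXX_
X_X_
t=1: _XXX
_XXX
X_X_
X_X_
t=2: _XXX
_XXX
XXX_
_X__
t=3: _XX_
_X__
XXXX
_X__
t=4: _XX_
_X_X
XX__
_X_X
t=5: __X_
X_XX
X___
_X_X
t=6: __X_
X_X_
X_XX
_X__
t=7: __X_
XXX_
_X_X
____
t=8: __X_
XXX_
___X
XXX_
t=9: __X_
XXX_
____
XX_X
t=10: X_X_
__X_
X___
XX_X
t=11: _X__
_XX_
X___
XX_X
t=12: _XX_
___X
X_X_
XX_X
t=13: X___
_X_X
X_X_
XX_X
t=14: X___
_X__
X__X
XX__
t=15: X___
_X__
XX_X
__X_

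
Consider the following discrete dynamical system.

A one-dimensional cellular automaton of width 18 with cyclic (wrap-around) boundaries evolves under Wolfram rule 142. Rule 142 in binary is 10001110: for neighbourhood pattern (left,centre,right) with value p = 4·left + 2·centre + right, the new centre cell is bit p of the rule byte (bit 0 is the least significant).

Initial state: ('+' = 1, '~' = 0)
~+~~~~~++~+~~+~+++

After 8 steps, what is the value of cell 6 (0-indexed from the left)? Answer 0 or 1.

step 0: ~+~~~~~++~+~~+~+++
step 1: ~+~~~~++~~+~++~++~
step 2: ++~~~++~~++~+~~+~~
step 3: +~~~++~~++~~+~++~+
step 4: ~~~++~~++~~++~+~~+
step 5: ~~++~~++~~++~~+~++
step 6: ~++~~++~~++~~++~+~
step 7: ++~~++~~++~~++~~+~
step 8: +~~++~~++~~++~~++~

0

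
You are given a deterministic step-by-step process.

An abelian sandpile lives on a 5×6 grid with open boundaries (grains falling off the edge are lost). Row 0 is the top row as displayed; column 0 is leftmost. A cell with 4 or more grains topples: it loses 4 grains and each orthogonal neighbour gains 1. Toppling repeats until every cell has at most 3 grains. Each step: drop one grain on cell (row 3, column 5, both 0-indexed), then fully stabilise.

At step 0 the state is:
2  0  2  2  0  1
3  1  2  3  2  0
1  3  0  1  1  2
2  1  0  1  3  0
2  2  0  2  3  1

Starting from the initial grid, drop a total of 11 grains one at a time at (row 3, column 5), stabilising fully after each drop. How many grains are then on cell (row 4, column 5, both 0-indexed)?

gen 0: 2  0  2  2  0  1
3  1  2  3  2  0
1  3  0  1  1  2
2  1  0  1  3  0
2  2  0  2  3  1
gen 1: 2  0  2  2  0  1
3  1  2  3  2  0
1  3  0  1  1  2
2  1  0  1  3  1
2  2  0  2  3  1
gen 2: 2  0  2  2  0  1
3  1  2  3  2  0
1  3  0  1  1  2
2  1  0  1  3  2
2  2  0  2  3  1
gen 3: 2  0  2  2  0  1
3  1  2  3  2  0
1  3  0  1  1  2
2  1  0  1  3  3
2  2  0  2  3  1
gen 4: 2  0  2  2  0  1
3  1  2  3  2  0
1  3  0  1  2  3
2  1  0  2  1  1
2  2  0  3  0  3
gen 5: 2  0  2  2  0  1
3  1  2  3  2  0
1  3  0  1  2  3
2  1  0  2  1  2
2  2  0  3  0  3
gen 6: 2  0  2  2  0  1
3  1  2  3  2  0
1  3  0  1  2  3
2  1  0  2  1  3
2  2  0  3  0  3
gen 7: 2  0  2  2  0  1
3  1  2  3  2  1
1  3  0  1  3  0
2  1  0  2  2  2
2  2  0  3  1  0
gen 8: 2  0  2  2  0  1
3  1  2  3  2  1
1  3  0  1  3  0
2  1  0  2  2  3
2  2  0  3  1  0
gen 9: 2  0  2  2  0  1
3  1  2  3  2  1
1  3  0  1  3  1
2  1  0  2  3  0
2  2  0  3  1  1
gen 10: 2  0  2  2  0  1
3  1  2  3  2  1
1  3  0  1  3  1
2  1  0  2  3  1
2  2  0  3  1  1
gen 11: 2  0  2  2  0  1
3  1  2  3  2  1
1  3  0  1  3  1
2  1  0  2  3  2
2  2  0  3  1  1

1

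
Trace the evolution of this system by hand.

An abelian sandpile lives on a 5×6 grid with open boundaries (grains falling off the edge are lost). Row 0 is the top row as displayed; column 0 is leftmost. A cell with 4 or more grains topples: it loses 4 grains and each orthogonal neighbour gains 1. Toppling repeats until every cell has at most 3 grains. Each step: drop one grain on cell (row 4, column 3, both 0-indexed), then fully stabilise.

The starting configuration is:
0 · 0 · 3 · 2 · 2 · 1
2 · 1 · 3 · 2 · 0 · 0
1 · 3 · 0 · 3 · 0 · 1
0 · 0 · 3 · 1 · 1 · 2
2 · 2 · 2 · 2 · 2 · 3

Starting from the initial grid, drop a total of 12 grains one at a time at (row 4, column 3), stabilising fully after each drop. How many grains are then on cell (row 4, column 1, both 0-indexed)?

[0] 0 · 0 · 3 · 2 · 2 · 1
2 · 1 · 3 · 2 · 0 · 0
1 · 3 · 0 · 3 · 0 · 1
0 · 0 · 3 · 1 · 1 · 2
2 · 2 · 2 · 2 · 2 · 3
[1] 0 · 0 · 3 · 2 · 2 · 1
2 · 1 · 3 · 2 · 0 · 0
1 · 3 · 0 · 3 · 0 · 1
0 · 0 · 3 · 1 · 1 · 2
2 · 2 · 2 · 3 · 2 · 3
[2] 0 · 0 · 3 · 2 · 2 · 1
2 · 1 · 3 · 2 · 0 · 0
1 · 3 · 0 · 3 · 0 · 1
0 · 0 · 3 · 2 · 1 · 2
2 · 2 · 3 · 0 · 3 · 3
[3] 0 · 0 · 3 · 2 · 2 · 1
2 · 1 · 3 · 2 · 0 · 0
1 · 3 · 0 · 3 · 0 · 1
0 · 0 · 3 · 2 · 1 · 2
2 · 2 · 3 · 1 · 3 · 3
[4] 0 · 0 · 3 · 2 · 2 · 1
2 · 1 · 3 · 2 · 0 · 0
1 · 3 · 0 · 3 · 0 · 1
0 · 0 · 3 · 2 · 1 · 2
2 · 2 · 3 · 2 · 3 · 3
[5] 0 · 0 · 3 · 2 · 2 · 1
2 · 1 · 3 · 2 · 0 · 0
1 · 3 · 0 · 3 · 0 · 1
0 · 0 · 3 · 2 · 1 · 2
2 · 2 · 3 · 3 · 3 · 3
[6] 0 · 0 · 3 · 2 · 2 · 1
2 · 1 · 3 · 3 · 0 · 0
1 · 3 · 2 · 0 · 1 · 1
0 · 1 · 1 · 1 · 3 · 3
2 · 3 · 1 · 3 · 1 · 0
[7] 0 · 0 · 3 · 2 · 2 · 1
2 · 1 · 3 · 3 · 0 · 0
1 · 3 · 2 · 0 · 1 · 1
0 · 1 · 1 · 2 · 3 · 3
2 · 3 · 2 · 0 · 2 · 0
[8] 0 · 0 · 3 · 2 · 2 · 1
2 · 1 · 3 · 3 · 0 · 0
1 · 3 · 2 · 0 · 1 · 1
0 · 1 · 1 · 2 · 3 · 3
2 · 3 · 2 · 1 · 2 · 0
[9] 0 · 0 · 3 · 2 · 2 · 1
2 · 1 · 3 · 3 · 0 · 0
1 · 3 · 2 · 0 · 1 · 1
0 · 1 · 1 · 2 · 3 · 3
2 · 3 · 2 · 2 · 2 · 0
[10] 0 · 0 · 3 · 2 · 2 · 1
2 · 1 · 3 · 3 · 0 · 0
1 · 3 · 2 · 0 · 1 · 1
0 · 1 · 1 · 2 · 3 · 3
2 · 3 · 2 · 3 · 2 · 0
[11] 0 · 0 · 3 · 2 · 2 · 1
2 · 1 · 3 · 3 · 0 · 0
1 · 3 · 2 · 0 · 1 · 1
0 · 1 · 1 · 3 · 3 · 3
2 · 3 · 3 · 0 · 3 · 0
[12] 0 · 0 · 3 · 2 · 2 · 1
2 · 1 · 3 · 3 · 0 · 0
1 · 3 · 2 · 0 · 1 · 1
0 · 1 · 1 · 3 · 3 · 3
2 · 3 · 3 · 1 · 3 · 0

3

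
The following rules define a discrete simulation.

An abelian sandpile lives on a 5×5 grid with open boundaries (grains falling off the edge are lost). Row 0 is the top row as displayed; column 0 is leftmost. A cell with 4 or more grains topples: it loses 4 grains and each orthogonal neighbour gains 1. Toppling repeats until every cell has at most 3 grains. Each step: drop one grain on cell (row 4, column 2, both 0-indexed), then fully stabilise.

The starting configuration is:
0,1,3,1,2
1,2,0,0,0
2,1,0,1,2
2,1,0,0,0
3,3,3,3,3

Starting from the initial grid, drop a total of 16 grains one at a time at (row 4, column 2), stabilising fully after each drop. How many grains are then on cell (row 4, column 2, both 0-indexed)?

0

0) 0,1,3,1,2
1,2,0,0,0
2,1,0,1,2
2,1,0,0,0
3,3,3,3,3
1) 0,1,3,1,2
1,2,0,0,0
2,1,0,1,2
3,2,1,1,1
0,1,2,1,0
2) 0,1,3,1,2
1,2,0,0,0
2,1,0,1,2
3,2,1,1,1
0,1,3,1,0
3) 0,1,3,1,2
1,2,0,0,0
2,1,0,1,2
3,2,2,1,1
0,2,0,2,0
4) 0,1,3,1,2
1,2,0,0,0
2,1,0,1,2
3,2,2,1,1
0,2,1,2,0
5) 0,1,3,1,2
1,2,0,0,0
2,1,0,1,2
3,2,2,1,1
0,2,2,2,0
6) 0,1,3,1,2
1,2,0,0,0
2,1,0,1,2
3,2,2,1,1
0,2,3,2,0
7) 0,1,3,1,2
1,2,0,0,0
2,1,0,1,2
3,2,3,1,1
0,3,0,3,0
8) 0,1,3,1,2
1,2,0,0,0
2,1,0,1,2
3,2,3,1,1
0,3,1,3,0
9) 0,1,3,1,2
1,2,0,0,0
2,1,0,1,2
3,2,3,1,1
0,3,2,3,0
10) 0,1,3,1,2
1,2,0,0,0
2,1,0,1,2
3,2,3,1,1
0,3,3,3,0
11) 0,1,3,1,2
1,2,0,0,0
3,2,1,1,2
0,1,1,3,1
2,1,3,0,1
12) 0,1,3,1,2
1,2,0,0,0
3,2,1,1,2
0,1,2,3,1
2,2,0,1,1
13) 0,1,3,1,2
1,2,0,0,0
3,2,1,1,2
0,1,2,3,1
2,2,1,1,1
14) 0,1,3,1,2
1,2,0,0,0
3,2,1,1,2
0,1,2,3,1
2,2,2,1,1
15) 0,1,3,1,2
1,2,0,0,0
3,2,1,1,2
0,1,2,3,1
2,2,3,1,1
16) 0,1,3,1,2
1,2,0,0,0
3,2,1,1,2
0,1,3,3,1
2,3,0,2,1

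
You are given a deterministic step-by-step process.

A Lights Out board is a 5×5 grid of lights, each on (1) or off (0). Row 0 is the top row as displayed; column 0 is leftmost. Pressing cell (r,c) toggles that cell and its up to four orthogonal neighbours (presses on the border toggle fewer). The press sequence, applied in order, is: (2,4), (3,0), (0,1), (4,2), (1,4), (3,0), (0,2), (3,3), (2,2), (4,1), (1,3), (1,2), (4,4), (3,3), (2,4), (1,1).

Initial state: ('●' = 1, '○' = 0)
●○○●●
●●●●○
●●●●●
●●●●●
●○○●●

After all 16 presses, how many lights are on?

gen 0: ●○○●●
●●●●○
●●●●●
●●●●●
●○○●●
gen 1: ●○○●●
●●●●●
●●●○○
●●●●○
●○○●●
gen 2: ●○○●●
●●●●●
○●●○○
○○●●○
○○○●●
gen 3: ○●●●●
●○●●●
○●●○○
○○●●○
○○○●●
gen 4: ○●●●●
●○●●●
○●●○○
○○○●○
○●●○●
gen 5: ○●●●○
●○●○○
○●●○●
○○○●○
○●●○●
gen 6: ○●●●○
●○●○○
●●●○●
●●○●○
●●●○●
gen 7: ○○○○○
●○○○○
●●●○●
●●○●○
●●●○●
gen 8: ○○○○○
●○○○○
●●●●●
●●●○●
●●●●●
gen 9: ○○○○○
●○●○○
●○○○●
●●○○●
●●●●●
gen 10: ○○○○○
●○●○○
●○○○●
●○○○●
○○○●●
gen 11: ○○○●○
●○○●●
●○○●●
●○○○●
○○○●●
gen 12: ○○●●○
●●●○●
●○●●●
●○○○●
○○○●●
gen 13: ○○●●○
●●●○●
●○●●●
●○○○○
○○○○○
gen 14: ○○●●○
●●●○●
●○●○●
●○●●●
○○○●○
gen 15: ○○●●○
●●●○○
●○●●○
●○●●○
○○○●○
gen 16: ○●●●○
○○○○○
●●●●○
●○●●○
○○○●○

11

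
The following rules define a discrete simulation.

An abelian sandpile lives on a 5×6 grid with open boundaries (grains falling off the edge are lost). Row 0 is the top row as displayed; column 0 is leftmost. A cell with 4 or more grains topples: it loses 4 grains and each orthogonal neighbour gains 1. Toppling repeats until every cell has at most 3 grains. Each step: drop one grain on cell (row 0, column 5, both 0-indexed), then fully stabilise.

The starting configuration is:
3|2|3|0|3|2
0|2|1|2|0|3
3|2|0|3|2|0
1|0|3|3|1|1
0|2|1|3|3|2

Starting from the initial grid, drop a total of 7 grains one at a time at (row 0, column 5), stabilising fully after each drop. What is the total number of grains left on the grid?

52

[0] 3|2|3|0|3|2
0|2|1|2|0|3
3|2|0|3|2|0
1|0|3|3|1|1
0|2|1|3|3|2
[1] 3|2|3|0|3|3
0|2|1|2|0|3
3|2|0|3|2|0
1|0|3|3|1|1
0|2|1|3|3|2
[2] 3|2|3|1|0|2
0|2|1|2|2|0
3|2|0|3|2|1
1|0|3|3|1|1
0|2|1|3|3|2
[3] 3|2|3|1|0|3
0|2|1|2|2|0
3|2|0|3|2|1
1|0|3|3|1|1
0|2|1|3|3|2
[4] 3|2|3|1|1|0
0|2|1|2|2|1
3|2|0|3|2|1
1|0|3|3|1|1
0|2|1|3|3|2
[5] 3|2|3|1|1|1
0|2|1|2|2|1
3|2|0|3|2|1
1|0|3|3|1|1
0|2|1|3|3|2
[6] 3|2|3|1|1|2
0|2|1|2|2|1
3|2|0|3|2|1
1|0|3|3|1|1
0|2|1|3|3|2
[7] 3|2|3|1|1|3
0|2|1|2|2|1
3|2|0|3|2|1
1|0|3|3|1|1
0|2|1|3|3|2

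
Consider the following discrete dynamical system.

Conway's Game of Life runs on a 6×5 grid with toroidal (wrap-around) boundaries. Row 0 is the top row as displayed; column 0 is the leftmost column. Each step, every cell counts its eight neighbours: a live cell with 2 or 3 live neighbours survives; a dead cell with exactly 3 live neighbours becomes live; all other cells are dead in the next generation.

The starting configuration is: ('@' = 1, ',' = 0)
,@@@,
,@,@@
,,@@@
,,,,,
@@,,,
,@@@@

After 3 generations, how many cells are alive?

k=0  ,@@@,
,@,@@
,,@@@
,,,,,
@@,,,
,@@@@
k=1  ,,,,,
,@,,,
@,@,@
@@@@@
@@,@@
,,,,@
k=2  ,,,,,
@@,,,
,,,,,
,,,,,
,,,,,
,,,@@
k=3  @,,,@
,,,,,
,,,,,
,,,,,
,,,,,
,,,,,

2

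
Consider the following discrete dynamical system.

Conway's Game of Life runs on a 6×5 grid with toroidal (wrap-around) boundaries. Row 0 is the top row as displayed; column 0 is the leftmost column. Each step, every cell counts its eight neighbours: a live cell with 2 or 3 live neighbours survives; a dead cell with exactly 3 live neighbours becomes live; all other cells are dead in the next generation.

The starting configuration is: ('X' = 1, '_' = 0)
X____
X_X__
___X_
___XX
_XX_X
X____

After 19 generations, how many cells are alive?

0) X____
X_X__
___X_
___XX
_XX_X
X____
1) X___X
_X__X
__XX_
X___X
_XX_X
X___X
2) _X_X_
_XX_X
_XXX_
X___X
_X___
_____
3) XX_X_
____X
_____
X__XX
X____
__X__
4) XXXXX
X___X
X__X_
X___X
XX_X_
X_X_X
5) __X__
_____
_X_X_
__XX_
__XX_
_____
6) _____
__X__
___X_
_X__X
__XX_
__XX_
7) __XX_
_____
__XX_
____X
_X__X
__XX_
8) __XX_
_____
___X_
X_X_X
X_X_X
_X__X
9) __XX_
__XX_
___XX
X_X__
__X__
_X__X
10) _X__X
_____
_X__X
_XX_X
X_XX_
_X___
11) X____
_____
_XXX_
____X
X__XX
_X_XX
12) X___X
_XX__
__XX_
_X___
__X__
_XXX_
13) X___X
XXX_X
___X_
_X_X_
___X_
XXXXX
14) _____
_XX__
___X_
___XX
_____
_XX__
15) _____
__X__
___XX
___XX
__XX_
_____
16) _____
___X_
__X_X
_____
__XXX
_____
17) _____
___X_
___X_
__X_X
___X_
___X_
18) _____
_____
__XXX
__X_X
__XXX
_____
19) _____
___X_
__X_X
XX___
__X_X
___X_

8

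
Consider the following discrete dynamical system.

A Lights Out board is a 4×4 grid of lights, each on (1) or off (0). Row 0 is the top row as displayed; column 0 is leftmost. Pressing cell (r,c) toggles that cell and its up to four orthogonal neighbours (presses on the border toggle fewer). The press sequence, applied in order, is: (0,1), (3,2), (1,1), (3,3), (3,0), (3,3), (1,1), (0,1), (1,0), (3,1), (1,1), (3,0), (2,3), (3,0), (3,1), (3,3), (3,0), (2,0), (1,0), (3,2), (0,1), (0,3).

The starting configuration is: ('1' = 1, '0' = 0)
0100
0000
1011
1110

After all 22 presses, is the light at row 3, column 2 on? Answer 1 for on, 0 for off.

0

t=0: 0100
0000
1011
1110
t=1: 1010
0100
1011
1110
t=2: 1010
0100
1001
1001
t=3: 1110
1010
1101
1001
t=4: 1110
1010
1100
1010
t=5: 1110
1010
0100
0110
t=6: 1110
1010
0101
0101
t=7: 1010
0100
0001
0101
t=8: 0100
0000
0001
0101
t=9: 1100
1100
1001
0101
t=10: 1100
1100
1101
1011
t=11: 1000
0010
1001
1011
t=12: 1000
0010
0001
0111
t=13: 1000
0011
0010
0110
t=14: 1000
0011
1010
1010
t=15: 1000
0011
1110
0100
t=16: 1000
0011
1111
0111
t=17: 1000
0011
0111
1011
t=18: 1000
1011
1011
0011
t=19: 0000
0111
0011
0011
t=20: 0000
0111
0001
0100
t=21: 1110
0011
0001
0100
t=22: 1101
0010
0001
0100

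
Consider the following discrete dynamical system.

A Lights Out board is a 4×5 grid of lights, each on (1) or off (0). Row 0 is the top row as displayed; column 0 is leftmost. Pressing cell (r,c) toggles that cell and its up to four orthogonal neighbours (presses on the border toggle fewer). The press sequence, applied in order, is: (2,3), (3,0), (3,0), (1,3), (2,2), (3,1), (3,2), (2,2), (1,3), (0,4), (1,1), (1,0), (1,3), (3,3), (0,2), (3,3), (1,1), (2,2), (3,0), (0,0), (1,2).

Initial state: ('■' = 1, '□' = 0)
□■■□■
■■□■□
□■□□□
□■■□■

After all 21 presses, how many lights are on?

gen 0: □■■□■
■■□■□
□■□□□
□■■□■
gen 1: □■■□■
■■□□□
□■■■■
□■■■■
gen 2: □■■□■
■■□□□
■■■■■
■□■■■
gen 3: □■■□■
■■□□□
□■■■■
□■■■■
gen 4: □■■■■
■■■■■
□■■□■
□■■■■
gen 5: □■■■■
■■□■■
□□□■■
□■□■■
gen 6: □■■■■
■■□■■
□■□■■
■□■■■
gen 7: □■■■■
■■□■■
□■■■■
■■□□■
gen 8: □■■■■
■■■■■
□□□□■
■■■□■
gen 9: □■■□■
■■□□□
□□□■■
■■■□■
gen 10: □■■■□
■■□□■
□□□■■
■■■□■
gen 11: □□■■□
□□■□■
□■□■■
■■■□■
gen 12: ■□■■□
■■■□■
■■□■■
■■■□■
gen 13: ■□■□□
■■□■□
■■□□■
■■■□■
gen 14: ■□■□□
■■□■□
■■□■■
■■□■□
gen 15: ■■□■□
■■■■□
■■□■■
■■□■□
gen 16: ■■□■□
■■■■□
■■□□■
■■■□■
gen 17: ■□□■□
□□□■□
■□□□■
■■■□■
gen 18: ■□□■□
□□■■□
■■■■■
■■□□■
gen 19: ■□□■□
□□■■□
□■■■■
□□□□■
gen 20: □■□■□
■□■■□
□■■■■
□□□□■
gen 21: □■■■□
■■□□□
□■□■■
□□□□■

9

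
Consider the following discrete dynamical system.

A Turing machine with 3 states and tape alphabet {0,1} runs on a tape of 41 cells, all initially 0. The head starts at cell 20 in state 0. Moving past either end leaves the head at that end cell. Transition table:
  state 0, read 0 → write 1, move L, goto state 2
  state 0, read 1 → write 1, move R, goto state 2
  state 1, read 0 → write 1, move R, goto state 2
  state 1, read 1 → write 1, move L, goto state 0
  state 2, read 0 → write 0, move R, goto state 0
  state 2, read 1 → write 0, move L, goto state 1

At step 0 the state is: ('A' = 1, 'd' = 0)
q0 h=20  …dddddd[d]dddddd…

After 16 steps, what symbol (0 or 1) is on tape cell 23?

k=0  q0 h=20  …dddddd[d]dddddd…
k=1  q2 h=19  …dddddd[d]Addddd…
k=2  q0 h=20  …dddddd[A]dddddd…
k=3  q2 h=21  …dddddA[d]dddddd…
k=4  q0 h=22  …ddddAd[d]dddddd…
k=5  q2 h=21  …dddddA[d]Addddd…
k=6  q0 h=22  …ddddAd[A]dddddd…
k=7  q2 h=23  …dddAdA[d]dddddd…
k=8  q0 h=24  …ddAdAd[d]dddddd…
k=9  q2 h=23  …dddAdA[d]Addddd…
k=10  q0 h=24  …ddAdAd[A]dddddd…
k=11  q2 h=25  …dAdAdA[d]dddddd…
k=12  q0 h=26  …AdAdAd[d]dddddd…
k=13  q2 h=25  …dAdAdA[d]Addddd…
k=14  q0 h=26  …AdAdAd[A]dddddd…
k=15  q2 h=27  …dAdAdA[d]dddddd…
k=16  q0 h=28  …AdAdAd[d]dddddd…

0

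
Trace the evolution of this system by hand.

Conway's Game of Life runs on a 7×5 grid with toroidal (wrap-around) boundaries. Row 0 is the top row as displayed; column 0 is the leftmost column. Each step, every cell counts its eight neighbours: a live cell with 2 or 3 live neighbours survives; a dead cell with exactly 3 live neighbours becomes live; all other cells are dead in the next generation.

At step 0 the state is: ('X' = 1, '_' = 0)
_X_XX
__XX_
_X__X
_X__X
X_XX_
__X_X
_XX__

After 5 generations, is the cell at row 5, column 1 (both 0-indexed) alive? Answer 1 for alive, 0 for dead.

0) _X_XX
__XX_
_X__X
_X__X
X_XX_
__X_X
_XX__
1) XX__X
_X___
_X__X
_X__X
X_X__
X___X
_X__X
2) _XX_X
_XX_X
_XX__
_XXXX
___X_
___XX
_X_X_
3) ____X
_____
____X
XX__X
X____
___XX
_X___
4) _____
_____
____X
_X__X
_X_X_
X___X
X__XX
5) ____X
_____
X____
__XXX
_XXX_
_XX__
X__X_

1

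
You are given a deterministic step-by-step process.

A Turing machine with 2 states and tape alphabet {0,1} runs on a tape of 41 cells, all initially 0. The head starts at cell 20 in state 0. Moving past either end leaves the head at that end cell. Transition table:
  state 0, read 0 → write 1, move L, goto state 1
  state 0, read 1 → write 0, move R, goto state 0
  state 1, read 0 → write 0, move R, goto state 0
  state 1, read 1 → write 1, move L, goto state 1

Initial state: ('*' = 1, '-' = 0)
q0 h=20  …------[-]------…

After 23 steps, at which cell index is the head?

gen 0: q0 h=20  …------[-]------…
gen 1: q1 h=19  …------[-]*-----…
gen 2: q0 h=20  …------[*]------…
gen 3: q0 h=21  …------[-]------…
gen 4: q1 h=20  …------[-]*-----…
gen 5: q0 h=21  …------[*]------…
gen 6: q0 h=22  …------[-]------…
gen 7: q1 h=21  …------[-]*-----…
gen 8: q0 h=22  …------[*]------…
gen 9: q0 h=23  …------[-]------…
gen 10: q1 h=22  …------[-]*-----…
gen 11: q0 h=23  …------[*]------…
gen 12: q0 h=24  …------[-]------…
gen 13: q1 h=23  …------[-]*-----…
gen 14: q0 h=24  …------[*]------…
gen 15: q0 h=25  …------[-]------…
gen 16: q1 h=24  …------[-]*-----…
gen 17: q0 h=25  …------[*]------…
gen 18: q0 h=26  …------[-]------…
gen 19: q1 h=25  …------[-]*-----…
gen 20: q0 h=26  …------[*]------…
gen 21: q0 h=27  …------[-]------…
gen 22: q1 h=26  …------[-]*-----…
gen 23: q0 h=27  …------[*]------…

27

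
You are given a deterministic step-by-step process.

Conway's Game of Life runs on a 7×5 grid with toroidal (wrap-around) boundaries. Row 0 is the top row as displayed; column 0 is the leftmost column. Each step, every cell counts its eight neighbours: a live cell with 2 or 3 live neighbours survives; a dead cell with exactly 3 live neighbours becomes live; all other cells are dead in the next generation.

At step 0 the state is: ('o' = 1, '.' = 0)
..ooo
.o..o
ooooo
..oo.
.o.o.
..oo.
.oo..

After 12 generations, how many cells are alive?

1

[0] ..ooo
.o..o
ooooo
..oo.
.o.o.
..oo.
.oo..
[1] ....o
.....
.....
.....
.o..o
...o.
.o..o
[2] o....
.....
.....
.....
.....
..ooo
o..oo
[3] o....
.....
.....
.....
...o.
o.o..
ooo..
[4] o....
.....
.....
.....
.....
o.ooo
o.o.o
[5] oo..o
.....
.....
.....
...oo
o.o..
..o..
[6] oo...
o....
.....
.....
...oo
.oo.o
..ooo
[7] oooo.
oo...
.....
.....
o.ooo
.o...
....o
[8] ..oo.
o...o
.....
...oo
ooooo
.oo..
...oo
[9] o.o..
...oo
o..o.
.o...
.....
.....
.o..o
[10] ooo..
oooo.
o.oo.
.....
.....
.....
oo...
[11] ...o.
.....
o..o.
.....
.....
.....
o.o..
[12] .....
....o
.....
.....
.....
.....
.....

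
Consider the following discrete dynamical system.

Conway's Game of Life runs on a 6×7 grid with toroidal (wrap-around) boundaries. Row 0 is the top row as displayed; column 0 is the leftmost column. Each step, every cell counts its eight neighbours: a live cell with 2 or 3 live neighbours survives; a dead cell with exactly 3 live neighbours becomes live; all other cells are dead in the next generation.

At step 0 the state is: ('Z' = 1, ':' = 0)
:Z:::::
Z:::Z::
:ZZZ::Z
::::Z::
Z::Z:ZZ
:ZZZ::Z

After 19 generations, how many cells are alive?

23

0) :Z:::::
Z:::Z::
:ZZZ::Z
::::Z::
Z::Z:ZZ
:ZZZ::Z
1) :Z:Z:::
Z::Z:::
ZZZZZZ:
:Z::Z::
ZZ:Z:ZZ
:Z:ZZZZ
2) :Z:Z:ZZ
Z:::::Z
Z::::ZZ
:::::::
:Z:Z:::
:Z:Z:::
3) :Z::ZZZ
:Z::Z::
Z::::Z:
Z:::::Z
:::::::
:Z:Z:::
4) :Z:ZZZ:
:Z::Z::
ZZ:::Z:
Z:::::Z
Z::::::
Z:Z:ZZ:
5) ZZ::::Z
:Z:Z::Z
:Z:::Z:
:::::::
Z::::Z:
Z:Z::Z:
6) :::::Z:
:Z:::ZZ
Z:Z::::
::::::Z
:Z:::::
:::::Z:
7) ::::ZZ:
ZZ:::ZZ
ZZ:::Z:
ZZ:::::
:::::::
:::::::
8) Z:::ZZ:
:Z:::::
::Z::Z:
ZZ::::Z
:::::::
:::::::
9) :::::::
:Z::ZZZ
::Z:::Z
ZZ::::Z
Z::::::
:::::::
10) :::::Z:
Z::::ZZ
::Z::::
:Z::::Z
ZZ::::Z
:::::::
11) :::::Z:
:::::ZZ
:Z:::Z:
:ZZ:::Z
:Z::::Z
Z:::::Z
12) Z::::Z:
::::ZZZ
:ZZ::Z:
:ZZ::ZZ
:ZZ::ZZ
Z::::ZZ
13) Z::::::
ZZ::Z::
:ZZZ:::
:::ZZ::
::Z:Z::
::::Z::
14) ZZ:::::
Z::Z:::
ZZ:::::
:Z::Z::
::::ZZ:
:::Z:::
15) ZZZ::::
::Z:::Z
ZZZ::::
ZZ::ZZ:
:::ZZZ:
::::Z::
16) ZZZZ:::
:::Z::Z
::ZZ:Z:
Z::::Z:
:::Z::Z
:ZZ:ZZ:
17) Z::::ZZ
Z:::::Z
::ZZ:Z:
::ZZ:Z:
ZZZZ::Z
::::ZZZ
18) ::::Z::
ZZ::Z::
:ZZZ:Z:
Z::::Z:
ZZ:::::
::ZZZ::
19) :ZZ:ZZ:
ZZ::ZZ:
::ZZ:Z:
Z:::Z::
ZZZZZ:Z
:ZZZZ::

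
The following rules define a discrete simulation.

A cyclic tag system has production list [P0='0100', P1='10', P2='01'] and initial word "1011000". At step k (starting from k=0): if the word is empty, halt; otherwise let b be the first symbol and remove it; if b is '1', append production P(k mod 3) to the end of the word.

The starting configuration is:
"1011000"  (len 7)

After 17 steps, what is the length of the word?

8

t=0: "1011000"  (len 7)
t=1: "0110000100"  (len 10)
t=2: "110000100"  (len 9)
t=3: "1000010001"  (len 10)
t=4: "0000100010100"  (len 13)
t=5: "000100010100"  (len 12)
t=6: "00100010100"  (len 11)
t=7: "0100010100"  (len 10)
t=8: "100010100"  (len 9)
t=9: "0001010001"  (len 10)
t=10: "001010001"  (len 9)
t=11: "01010001"  (len 8)
t=12: "1010001"  (len 7)
t=13: "0100010100"  (len 10)
t=14: "100010100"  (len 9)
t=15: "0001010001"  (len 10)
t=16: "001010001"  (len 9)
t=17: "01010001"  (len 8)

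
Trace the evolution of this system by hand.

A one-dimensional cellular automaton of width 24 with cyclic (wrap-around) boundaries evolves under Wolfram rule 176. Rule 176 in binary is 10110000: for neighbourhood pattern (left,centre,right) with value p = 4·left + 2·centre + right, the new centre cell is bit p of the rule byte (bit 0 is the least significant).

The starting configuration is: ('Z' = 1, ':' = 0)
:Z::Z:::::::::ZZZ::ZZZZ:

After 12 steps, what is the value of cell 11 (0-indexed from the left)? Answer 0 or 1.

t=0: :Z::Z:::::::::ZZZ::ZZZZ:
t=1: ::Z::Z:::::::::Z:Z::ZZ:Z
t=2: Z::Z::Z:::::::::Z:Z:::Z:
t=3: :Z::Z::Z:::::::::Z:Z:::Z
t=4: Z:Z::Z::Z:::::::::Z:Z:::
t=5: :Z:Z::Z::Z:::::::::Z:Z::
t=6: ::Z:Z::Z::Z:::::::::Z:Z:
t=7: :::Z:Z::Z::Z:::::::::Z:Z
t=8: Z:::Z:Z::Z::Z:::::::::Z:
t=9: :Z:::Z:Z::Z::Z:::::::::Z
t=10: Z:Z:::Z:Z::Z::Z:::::::::
t=11: :Z:Z:::Z:Z::Z::Z::::::::
t=12: ::Z:Z:::Z:Z::Z::Z:::::::

0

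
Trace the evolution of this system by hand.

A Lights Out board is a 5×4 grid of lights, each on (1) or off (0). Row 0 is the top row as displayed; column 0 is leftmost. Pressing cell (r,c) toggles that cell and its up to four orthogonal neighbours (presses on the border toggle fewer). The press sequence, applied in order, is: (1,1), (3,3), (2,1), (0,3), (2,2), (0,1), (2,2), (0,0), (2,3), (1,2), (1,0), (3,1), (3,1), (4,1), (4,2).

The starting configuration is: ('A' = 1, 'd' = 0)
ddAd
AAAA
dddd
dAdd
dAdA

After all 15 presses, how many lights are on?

step 0: ddAd
AAAA
dddd
dAdd
dAdA
step 1: dAAd
dddA
dAdd
dAdd
dAdA
step 2: dAAd
dddA
dAdA
dAAA
dAdd
step 3: dAAd
dAdA
AdAA
ddAA
dAdd
step 4: dAdA
dAdd
AdAA
ddAA
dAdd
step 5: dAdA
dAAd
AAdd
dddA
dAdd
step 6: AdAA
ddAd
AAdd
dddA
dAdd
step 7: AdAA
dddd
AdAA
ddAA
dAdd
step 8: dAAA
Addd
AdAA
ddAA
dAdd
step 9: dAAA
AddA
Addd
ddAd
dAdd
step 10: dAdA
AAAd
AdAd
ddAd
dAdd
step 11: AAdA
ddAd
ddAd
ddAd
dAdd
step 12: AAdA
ddAd
dAAd
AAdd
dddd
step 13: AAdA
ddAd
ddAd
ddAd
dAdd
step 14: AAdA
ddAd
ddAd
dAAd
AdAd
step 15: AAdA
ddAd
ddAd
dAdd
AAdA

9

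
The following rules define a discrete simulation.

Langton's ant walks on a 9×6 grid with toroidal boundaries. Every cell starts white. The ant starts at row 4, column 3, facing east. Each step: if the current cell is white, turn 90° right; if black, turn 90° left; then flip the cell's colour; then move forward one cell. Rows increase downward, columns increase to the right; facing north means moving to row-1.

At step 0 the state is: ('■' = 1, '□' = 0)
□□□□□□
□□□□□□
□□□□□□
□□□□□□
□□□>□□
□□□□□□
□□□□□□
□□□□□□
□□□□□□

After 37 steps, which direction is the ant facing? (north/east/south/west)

north

gen 0: □□□□□□
□□□□□□
□□□□□□
□□□□□□
□□□>□□
□□□□□□
□□□□□□
□□□□□□
□□□□□□
gen 1: □□□□□□
□□□□□□
□□□□□□
□□□□□□
□□□■□□
□□□v□□
□□□□□□
□□□□□□
□□□□□□
gen 2: □□□□□□
□□□□□□
□□□□□□
□□□□□□
□□□■□□
□□<■□□
□□□□□□
□□□□□□
□□□□□□
gen 3: □□□□□□
□□□□□□
□□□□□□
□□□□□□
□□^■□□
□□■■□□
□□□□□□
□□□□□□
□□□□□□
gen 4: □□□□□□
□□□□□□
□□□□□□
□□□□□□
□□■>□□
□□■■□□
□□□□□□
□□□□□□
□□□□□□
gen 5: □□□□□□
□□□□□□
□□□□□□
□□□^□□
□□■□□□
□□■■□□
□□□□□□
□□□□□□
□□□□□□
gen 6: □□□□□□
□□□□□□
□□□□□□
□□□■>□
□□■□□□
□□■■□□
□□□□□□
□□□□□□
□□□□□□
gen 7: □□□□□□
□□□□□□
□□□□□□
□□□■■□
□□■□v□
□□■■□□
□□□□□□
□□□□□□
□□□□□□
gen 8: □□□□□□
□□□□□□
□□□□□□
□□□■■□
□□■<■□
□□■■□□
□□□□□□
□□□□□□
□□□□□□
gen 9: □□□□□□
□□□□□□
□□□□□□
□□□^■□
□□■■■□
□□■■□□
□□□□□□
□□□□□□
□□□□□□
gen 10: □□□□□□
□□□□□□
□□□□□□
□□<□■□
□□■■■□
□□■■□□
□□□□□□
□□□□□□
□□□□□□
gen 11: □□□□□□
□□□□□□
□□^□□□
□□■□■□
□□■■■□
□□■■□□
□□□□□□
□□□□□□
□□□□□□
gen 12: □□□□□□
□□□□□□
□□■>□□
□□■□■□
□□■■■□
□□■■□□
□□□□□□
□□□□□□
□□□□□□
gen 13: □□□□□□
□□□□□□
□□■■□□
□□■v■□
□□■■■□
□□■■□□
□□□□□□
□□□□□□
□□□□□□
gen 14: □□□□□□
□□□□□□
□□■■□□
□□<■■□
□□■■■□
□□■■□□
□□□□□□
□□□□□□
□□□□□□
gen 15: □□□□□□
□□□□□□
□□■■□□
□□□■■□
□□v■■□
□□■■□□
□□□□□□
□□□□□□
□□□□□□
gen 16: □□□□□□
□□□□□□
□□■■□□
□□□■■□
□□□>■□
□□■■□□
□□□□□□
□□□□□□
□□□□□□
gen 17: □□□□□□
□□□□□□
□□■■□□
□□□^■□
□□□□■□
□□■■□□
□□□□□□
□□□□□□
□□□□□□
gen 18: □□□□□□
□□□□□□
□□■■□□
□□<□■□
□□□□■□
□□■■□□
□□□□□□
□□□□□□
□□□□□□
gen 19: □□□□□□
□□□□□□
□□^■□□
□□■□■□
□□□□■□
□□■■□□
□□□□□□
□□□□□□
□□□□□□
gen 20: □□□□□□
□□□□□□
□<□■□□
□□■□■□
□□□□■□
□□■■□□
□□□□□□
□□□□□□
□□□□□□
gen 21: □□□□□□
□^□□□□
□■□■□□
□□■□■□
□□□□■□
□□■■□□
□□□□□□
□□□□□□
□□□□□□
gen 22: □□□□□□
□■>□□□
□■□■□□
□□■□■□
□□□□■□
□□■■□□
□□□□□□
□□□□□□
□□□□□□
gen 23: □□□□□□
□■■□□□
□■v■□□
□□■□■□
□□□□■□
□□■■□□
□□□□□□
□□□□□□
□□□□□□
gen 24: □□□□□□
□■■□□□
□<■■□□
□□■□■□
□□□□■□
□□■■□□
□□□□□□
□□□□□□
□□□□□□
gen 25: □□□□□□
□■■□□□
□□■■□□
□v■□■□
□□□□■□
□□■■□□
□□□□□□
□□□□□□
□□□□□□
gen 26: □□□□□□
□■■□□□
□□■■□□
<■■□■□
□□□□■□
□□■■□□
□□□□□□
□□□□□□
□□□□□□
gen 27: □□□□□□
□■■□□□
^□■■□□
■■■□■□
□□□□■□
□□■■□□
□□□□□□
□□□□□□
□□□□□□
gen 28: □□□□□□
□■■□□□
■>■■□□
■■■□■□
□□□□■□
□□■■□□
□□□□□□
□□□□□□
□□□□□□
gen 29: □□□□□□
□■■□□□
■■■■□□
■v■□■□
□□□□■□
□□■■□□
□□□□□□
□□□□□□
□□□□□□
gen 30: □□□□□□
□■■□□□
■■■■□□
■□>□■□
□□□□■□
□□■■□□
□□□□□□
□□□□□□
□□□□□□
gen 31: □□□□□□
□■■□□□
■■^■□□
■□□□■□
□□□□■□
□□■■□□
□□□□□□
□□□□□□
□□□□□□
gen 32: □□□□□□
□■■□□□
■<□■□□
■□□□■□
□□□□■□
□□■■□□
□□□□□□
□□□□□□
□□□□□□
gen 33: □□□□□□
□■■□□□
■□□■□□
■v□□■□
□□□□■□
□□■■□□
□□□□□□
□□□□□□
□□□□□□
gen 34: □□□□□□
□■■□□□
■□□■□□
<■□□■□
□□□□■□
□□■■□□
□□□□□□
□□□□□□
□□□□□□
gen 35: □□□□□□
□■■□□□
■□□■□□
□■□□■□
v□□□■□
□□■■□□
□□□□□□
□□□□□□
□□□□□□
gen 36: □□□□□□
□■■□□□
■□□■□□
□■□□■□
■□□□■<
□□■■□□
□□□□□□
□□□□□□
□□□□□□
gen 37: □□□□□□
□■■□□□
■□□■□□
□■□□■^
■□□□■■
□□■■□□
□□□□□□
□□□□□□
□□□□□□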